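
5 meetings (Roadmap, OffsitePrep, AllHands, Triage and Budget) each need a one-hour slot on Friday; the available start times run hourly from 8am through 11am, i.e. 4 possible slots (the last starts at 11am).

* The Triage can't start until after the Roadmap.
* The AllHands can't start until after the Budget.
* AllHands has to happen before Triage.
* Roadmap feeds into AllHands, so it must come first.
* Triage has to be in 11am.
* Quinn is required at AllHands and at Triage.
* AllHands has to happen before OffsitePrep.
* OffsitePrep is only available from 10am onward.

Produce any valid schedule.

OffsitePrep in 10am; Triage in 11am; AllHands in 9am; Budget in 8am; Roadmap in 8am

Checking: Budget(8am) before AllHands(9am); Roadmap(8am) before AllHands(9am); AllHands(9am) before OffsitePrep(10am); Roadmap(8am) before Triage(11am); AllHands(9am) before Triage(11am); AllHands(9am) != Triage(11am); OffsitePrep=10am in [10am,11am]; Triage=11am in [11am,11am].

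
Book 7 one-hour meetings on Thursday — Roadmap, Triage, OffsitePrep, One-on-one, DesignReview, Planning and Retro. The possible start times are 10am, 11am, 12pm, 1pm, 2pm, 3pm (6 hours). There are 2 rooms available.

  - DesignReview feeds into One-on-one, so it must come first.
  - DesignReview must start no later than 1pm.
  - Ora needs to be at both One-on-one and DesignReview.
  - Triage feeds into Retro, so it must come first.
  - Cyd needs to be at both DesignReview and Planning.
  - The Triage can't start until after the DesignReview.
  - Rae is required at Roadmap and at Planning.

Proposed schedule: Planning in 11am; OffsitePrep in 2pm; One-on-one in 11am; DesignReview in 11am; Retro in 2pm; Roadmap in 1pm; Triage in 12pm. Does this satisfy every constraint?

The Triage can't start until after the DesignReview — holds.
There are 2 rooms available — violated.
Triage feeds into Retro, so it must come first — holds.
DesignReview must start no later than 1pm — holds.
Rae is required at Roadmap and at Planning — holds.
DesignReview feeds into One-on-one, so it must come first — violated.
Cyd needs to be at both DesignReview and Planning — violated.
Ora needs to be at both One-on-one and DesignReview — violated.

No — it violates: Ora needs to be at both One-on-one and DesignReview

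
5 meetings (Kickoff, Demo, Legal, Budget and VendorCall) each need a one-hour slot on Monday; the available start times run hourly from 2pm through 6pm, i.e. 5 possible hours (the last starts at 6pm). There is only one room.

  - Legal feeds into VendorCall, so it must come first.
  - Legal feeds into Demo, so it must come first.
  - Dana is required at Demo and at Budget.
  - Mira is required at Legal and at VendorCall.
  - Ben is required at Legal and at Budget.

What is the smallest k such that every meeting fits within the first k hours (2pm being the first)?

5

The precedence chain requires at least 2 distinct hours.
With at most 1 per hour and 5 meetings, at least 5 hours are needed.
5 works (last occupied hour: 6pm): for example Demo in 3pm, VendorCall in 4pm, Kickoff in 5pm, Budget in 6pm, Legal in 2pm.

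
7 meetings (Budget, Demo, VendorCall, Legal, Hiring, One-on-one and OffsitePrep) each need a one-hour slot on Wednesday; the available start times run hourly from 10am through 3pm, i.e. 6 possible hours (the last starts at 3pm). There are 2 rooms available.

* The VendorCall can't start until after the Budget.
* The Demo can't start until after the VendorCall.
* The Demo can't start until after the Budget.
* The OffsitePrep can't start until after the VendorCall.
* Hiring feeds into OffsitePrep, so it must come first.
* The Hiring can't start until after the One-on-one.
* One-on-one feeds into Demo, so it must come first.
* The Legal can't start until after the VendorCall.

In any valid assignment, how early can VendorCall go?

11am

Precedence pushes VendorCall to at least 11am; downstream work caps VendorCall at 2pm.
VendorCall at 11am is achievable: Demo in 12pm; OffsitePrep in 12pm; One-on-one in 10am; Budget in 10am; Hiring in 11am; VendorCall in 11am; Legal in 1pm.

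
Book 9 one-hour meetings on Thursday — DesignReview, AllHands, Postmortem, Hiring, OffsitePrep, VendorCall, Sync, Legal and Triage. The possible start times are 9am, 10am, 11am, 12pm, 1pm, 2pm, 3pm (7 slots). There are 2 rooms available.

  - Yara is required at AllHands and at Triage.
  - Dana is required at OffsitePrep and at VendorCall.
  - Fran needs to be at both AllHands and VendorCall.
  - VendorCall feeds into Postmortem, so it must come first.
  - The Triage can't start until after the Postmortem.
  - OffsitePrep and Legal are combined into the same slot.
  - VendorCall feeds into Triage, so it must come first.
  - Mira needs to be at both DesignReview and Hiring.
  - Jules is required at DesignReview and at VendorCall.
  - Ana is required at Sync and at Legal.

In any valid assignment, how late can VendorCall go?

Downstream work caps VendorCall at 1pm.
VendorCall at 1pm is achievable: Hiring in 10am; OffsitePrep in 11am; Sync in 10am; VendorCall in 1pm; DesignReview in 9am; Triage in 3pm; Legal in 11am; Postmortem in 2pm; AllHands in 9am.

1pm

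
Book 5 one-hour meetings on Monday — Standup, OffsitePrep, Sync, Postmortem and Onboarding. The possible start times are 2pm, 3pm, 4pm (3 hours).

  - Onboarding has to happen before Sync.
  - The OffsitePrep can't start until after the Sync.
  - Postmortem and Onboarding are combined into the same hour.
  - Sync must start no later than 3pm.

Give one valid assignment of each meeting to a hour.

Onboarding -> 2pm; OffsitePrep -> 4pm; Standup -> 2pm; Postmortem -> 2pm; Sync -> 3pm

Checking: Sync(3pm) before OffsitePrep(4pm); Onboarding(2pm) before Sync(3pm); Postmortem = Onboarding = 2pm; Sync=3pm in [2pm,3pm].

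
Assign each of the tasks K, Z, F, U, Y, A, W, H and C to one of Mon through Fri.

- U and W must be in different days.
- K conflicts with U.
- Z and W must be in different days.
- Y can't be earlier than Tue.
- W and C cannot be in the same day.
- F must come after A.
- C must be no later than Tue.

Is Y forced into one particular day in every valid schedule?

Y can be Tue (e.g. C=Mon; K=Mon; H=Mon; Z=Mon; Y=Tue; U=Tue; W=Wed; F=Tue; A=Mon) or Wed (e.g. W=Wed; C=Mon; H=Mon; Y=Wed; Z=Mon; U=Tue; A=Mon; F=Tue; K=Mon).

No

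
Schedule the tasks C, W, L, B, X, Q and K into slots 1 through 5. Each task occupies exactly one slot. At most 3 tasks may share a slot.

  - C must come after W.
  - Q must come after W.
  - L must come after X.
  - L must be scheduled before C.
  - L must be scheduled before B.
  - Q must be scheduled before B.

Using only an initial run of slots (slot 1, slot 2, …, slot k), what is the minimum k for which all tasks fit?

3 slots

The precedence chain requires at least 3 distinct slots.
With at most 3 per slot and 7 tasks, at least 3 slots are needed.
3 works (last occupied slot: 3): for example B -> 3, L -> 2, C -> 3, W -> 1, X -> 1, K -> 1, Q -> 2.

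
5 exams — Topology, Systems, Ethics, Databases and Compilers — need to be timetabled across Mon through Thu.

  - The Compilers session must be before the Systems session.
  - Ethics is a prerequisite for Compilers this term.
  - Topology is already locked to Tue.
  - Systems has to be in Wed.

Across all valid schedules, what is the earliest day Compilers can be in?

Tue

Precedence pushes Compilers to at least Tue; downstream work caps Compilers at Tue.
Compilers at Tue is achievable: Systems -> Wed; Databases -> Mon; Ethics -> Mon; Compilers -> Tue; Topology -> Tue.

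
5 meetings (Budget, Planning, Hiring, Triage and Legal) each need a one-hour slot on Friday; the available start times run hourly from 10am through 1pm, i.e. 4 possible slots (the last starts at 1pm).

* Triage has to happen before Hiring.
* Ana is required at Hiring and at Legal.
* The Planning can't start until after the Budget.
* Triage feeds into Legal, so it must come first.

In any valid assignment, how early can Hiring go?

11am

Precedence pushes Hiring to at least 11am.
Hiring at 11am is achievable: Legal=12pm; Planning=11am; Budget=10am; Triage=10am; Hiring=11am.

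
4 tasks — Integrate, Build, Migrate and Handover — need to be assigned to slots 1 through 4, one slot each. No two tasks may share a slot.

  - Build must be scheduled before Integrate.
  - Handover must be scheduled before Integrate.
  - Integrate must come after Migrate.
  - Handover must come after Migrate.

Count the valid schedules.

3

Enumerating: Integrate -> 4, Handover -> 2, Migrate -> 1, Build -> 3 | Build in 2, Handover in 3, Migrate in 1, Integrate in 4 | Integrate in 4, Build in 1, Migrate in 2, Handover in 3.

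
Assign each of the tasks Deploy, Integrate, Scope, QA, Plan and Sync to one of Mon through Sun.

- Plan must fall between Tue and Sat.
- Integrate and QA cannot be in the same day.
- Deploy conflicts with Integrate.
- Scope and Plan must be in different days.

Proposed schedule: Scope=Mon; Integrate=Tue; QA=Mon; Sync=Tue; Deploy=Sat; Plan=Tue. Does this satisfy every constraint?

Yes

Integrate and QA cannot be in the same day — holds.
Deploy conflicts with Integrate — holds.
Plan must fall between Tue and Sat — holds.
Scope and Plan must be in different days — holds.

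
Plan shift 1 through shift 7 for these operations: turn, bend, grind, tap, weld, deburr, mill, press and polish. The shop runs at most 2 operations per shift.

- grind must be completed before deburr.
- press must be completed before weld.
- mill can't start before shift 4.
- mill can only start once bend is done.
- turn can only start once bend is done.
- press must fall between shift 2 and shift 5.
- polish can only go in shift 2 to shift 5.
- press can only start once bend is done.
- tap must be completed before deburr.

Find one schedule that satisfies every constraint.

mill -> shift 4; bend -> shift 1; polish -> shift 2; weld -> shift 5; press -> shift 2; tap -> shift 3; grind -> shift 1; deburr -> shift 4; turn -> shift 3

Checking: bend(shift 1) before turn(shift 3); tap(shift 3) before deburr(shift 4); bend(shift 1) before press(shift 2); bend(shift 1) before mill(shift 4); press(shift 2) before weld(shift 5); grind(shift 1) before deburr(shift 4); polish=shift 2 in [shift 2,shift 5]; press=shift 2 in [shift 2,shift 5]; mill=shift 4 in [shift 4,shift 7]; max 2 per shift (cap 2).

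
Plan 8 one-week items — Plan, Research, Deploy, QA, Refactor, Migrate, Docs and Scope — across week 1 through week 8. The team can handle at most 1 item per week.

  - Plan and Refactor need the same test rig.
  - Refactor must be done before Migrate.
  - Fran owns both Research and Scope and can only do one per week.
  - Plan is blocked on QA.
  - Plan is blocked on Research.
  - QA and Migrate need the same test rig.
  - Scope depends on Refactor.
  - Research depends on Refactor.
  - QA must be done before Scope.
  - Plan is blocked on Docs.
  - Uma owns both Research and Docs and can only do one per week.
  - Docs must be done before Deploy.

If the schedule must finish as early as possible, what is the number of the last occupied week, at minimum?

8

The precedence chain requires at least 3 distinct weeks.
With at most 1 per week and 8 tasks, at least 8 weeks are needed.
8 works (last occupied week: week 8): for example Scope -> week 6; Docs -> week 4; Plan -> week 5; Refactor -> week 1; Migrate -> week 8; QA -> week 3; Research -> week 2; Deploy -> week 7.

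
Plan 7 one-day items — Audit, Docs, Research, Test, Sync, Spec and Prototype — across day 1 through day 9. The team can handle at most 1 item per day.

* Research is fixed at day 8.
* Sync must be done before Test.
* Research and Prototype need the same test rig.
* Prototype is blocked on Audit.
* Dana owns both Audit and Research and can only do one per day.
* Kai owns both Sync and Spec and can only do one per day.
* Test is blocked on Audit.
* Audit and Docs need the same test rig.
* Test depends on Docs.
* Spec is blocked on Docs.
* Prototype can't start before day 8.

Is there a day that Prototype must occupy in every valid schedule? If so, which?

day 9

Prototype's window is day 8–day 9.
Research is fixed at day 8, and Prototype can't share a day with Research.
So Prototype must be day 9.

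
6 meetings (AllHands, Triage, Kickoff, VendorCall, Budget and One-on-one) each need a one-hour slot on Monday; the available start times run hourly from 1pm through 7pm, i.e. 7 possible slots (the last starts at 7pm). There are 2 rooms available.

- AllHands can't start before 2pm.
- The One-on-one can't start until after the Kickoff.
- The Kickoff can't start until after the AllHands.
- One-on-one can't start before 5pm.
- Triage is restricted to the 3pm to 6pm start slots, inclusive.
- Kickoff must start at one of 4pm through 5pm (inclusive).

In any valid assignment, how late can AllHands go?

AllHands is available from 2pm; downstream work caps AllHands at 4pm.
AllHands at 4pm is achievable: Triage -> 3pm, Budget -> 1pm, VendorCall -> 1pm, One-on-one -> 6pm, AllHands -> 4pm, Kickoff -> 5pm.

4pm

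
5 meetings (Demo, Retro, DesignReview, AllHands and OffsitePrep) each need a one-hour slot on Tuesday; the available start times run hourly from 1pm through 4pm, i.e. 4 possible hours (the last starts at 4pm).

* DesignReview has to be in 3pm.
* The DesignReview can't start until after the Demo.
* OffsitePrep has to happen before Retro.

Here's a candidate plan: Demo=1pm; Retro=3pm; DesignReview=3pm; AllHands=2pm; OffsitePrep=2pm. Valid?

Yes, all constraints hold

The DesignReview can't start until after the Demo — holds.
DesignReview has to be in 3pm — holds.
OffsitePrep has to happen before Retro — holds.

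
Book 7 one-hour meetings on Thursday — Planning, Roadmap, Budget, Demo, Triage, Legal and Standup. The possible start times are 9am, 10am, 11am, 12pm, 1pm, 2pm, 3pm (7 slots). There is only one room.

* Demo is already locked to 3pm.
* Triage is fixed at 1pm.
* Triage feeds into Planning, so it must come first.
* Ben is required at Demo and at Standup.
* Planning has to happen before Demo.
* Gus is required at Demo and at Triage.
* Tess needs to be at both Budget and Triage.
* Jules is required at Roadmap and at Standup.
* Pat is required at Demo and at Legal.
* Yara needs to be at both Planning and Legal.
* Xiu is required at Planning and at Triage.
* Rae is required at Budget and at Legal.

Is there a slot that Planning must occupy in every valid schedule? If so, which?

Triage is fixed at 1pm and must come before Planning, so Planning is at least 2pm.
Demo is fixed at 3pm and must come after Planning, so Planning is at most 2pm.
So Planning must be 2pm.

2pm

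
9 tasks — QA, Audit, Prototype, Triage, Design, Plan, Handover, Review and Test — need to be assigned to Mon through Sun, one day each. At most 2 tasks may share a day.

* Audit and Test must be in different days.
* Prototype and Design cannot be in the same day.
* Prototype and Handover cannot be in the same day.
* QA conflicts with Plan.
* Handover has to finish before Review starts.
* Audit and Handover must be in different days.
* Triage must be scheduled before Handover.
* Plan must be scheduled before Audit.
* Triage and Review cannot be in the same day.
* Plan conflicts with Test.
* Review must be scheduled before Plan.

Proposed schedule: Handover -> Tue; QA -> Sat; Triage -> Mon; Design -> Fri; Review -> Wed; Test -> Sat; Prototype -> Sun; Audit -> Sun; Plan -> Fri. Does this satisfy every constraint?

Yes

Prototype and Design cannot be in the same day — holds.
Handover has to finish before Review starts — holds.
Plan must be scheduled before Audit — holds.
Triage must be scheduled before Handover — holds.
At most 2 tasks may share a day — holds.
QA conflicts with Plan — holds.
Audit and Handover must be in different days — holds.
Audit and Test must be in different days — holds.
Review must be scheduled before Plan — holds.
Plan conflicts with Test — holds.
Triage and Review cannot be in the same day — holds.
Prototype and Handover cannot be in the same day — holds.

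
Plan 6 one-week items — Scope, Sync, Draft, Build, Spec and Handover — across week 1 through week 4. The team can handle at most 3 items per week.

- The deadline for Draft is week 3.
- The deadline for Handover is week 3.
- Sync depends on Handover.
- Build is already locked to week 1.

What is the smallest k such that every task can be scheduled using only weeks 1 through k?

The precedence chain requires at least 2 distinct weeks.
With at most 3 per week and 6 tasks, at least 2 weeks are needed.
2 works (last occupied week: week 2): for example Spec in week 2; Draft in week 2; Build in week 1; Sync in week 2; Handover in week 1; Scope in week 1.

2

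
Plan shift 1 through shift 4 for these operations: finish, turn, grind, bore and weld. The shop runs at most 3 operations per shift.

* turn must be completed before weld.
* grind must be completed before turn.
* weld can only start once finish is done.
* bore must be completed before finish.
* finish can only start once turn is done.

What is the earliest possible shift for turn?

shift 2

Precedence pushes turn to at least shift 2; downstream work caps turn at shift 2.
turn at shift 2 is achievable: bore=shift 1; grind=shift 1; weld=shift 4; finish=shift 3; turn=shift 2.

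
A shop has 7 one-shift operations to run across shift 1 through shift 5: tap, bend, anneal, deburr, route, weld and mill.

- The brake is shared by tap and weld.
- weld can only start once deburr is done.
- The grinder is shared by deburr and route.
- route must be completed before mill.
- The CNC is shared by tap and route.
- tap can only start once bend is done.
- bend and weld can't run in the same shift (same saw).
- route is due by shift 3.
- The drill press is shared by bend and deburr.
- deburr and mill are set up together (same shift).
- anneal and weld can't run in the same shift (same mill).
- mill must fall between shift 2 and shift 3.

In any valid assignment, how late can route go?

shift 2

Route's own window allows nothing later than shift 3; downstream work caps route at shift 2.
route at shift 2 is achievable: tap=shift 3; bend=shift 1; anneal=shift 1; weld=shift 4; mill=shift 3; deburr=shift 3; route=shift 2.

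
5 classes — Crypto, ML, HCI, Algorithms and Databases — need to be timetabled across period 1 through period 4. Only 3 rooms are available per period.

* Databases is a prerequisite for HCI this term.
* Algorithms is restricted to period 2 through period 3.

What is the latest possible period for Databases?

period 3

Downstream work caps Databases at period 3.
Databases at period 3 is achievable: Crypto=period 1, HCI=period 4, Databases=period 3, Algorithms=period 2, ML=period 1.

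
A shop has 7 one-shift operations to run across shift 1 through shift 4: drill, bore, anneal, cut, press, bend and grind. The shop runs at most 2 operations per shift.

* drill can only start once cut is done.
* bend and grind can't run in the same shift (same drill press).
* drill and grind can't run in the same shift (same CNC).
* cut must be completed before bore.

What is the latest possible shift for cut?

Downstream work caps cut at shift 3.
cut at shift 3 is achievable: press=shift 1, bend=shift 2, bore=shift 4, grind=shift 3, cut=shift 3, anneal=shift 1, drill=shift 4.

shift 3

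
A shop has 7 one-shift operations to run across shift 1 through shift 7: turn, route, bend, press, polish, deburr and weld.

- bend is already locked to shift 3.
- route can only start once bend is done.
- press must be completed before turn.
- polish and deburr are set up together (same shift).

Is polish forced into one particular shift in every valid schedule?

No

polish can be shift 1 (e.g. deburr=shift 1; weld=shift 1; bend=shift 3; route=shift 4; turn=shift 2; press=shift 1; polish=shift 1) or shift 2 (e.g. press in shift 1; route in shift 4; polish in shift 2; turn in shift 2; deburr in shift 2; weld in shift 1; bend in shift 3).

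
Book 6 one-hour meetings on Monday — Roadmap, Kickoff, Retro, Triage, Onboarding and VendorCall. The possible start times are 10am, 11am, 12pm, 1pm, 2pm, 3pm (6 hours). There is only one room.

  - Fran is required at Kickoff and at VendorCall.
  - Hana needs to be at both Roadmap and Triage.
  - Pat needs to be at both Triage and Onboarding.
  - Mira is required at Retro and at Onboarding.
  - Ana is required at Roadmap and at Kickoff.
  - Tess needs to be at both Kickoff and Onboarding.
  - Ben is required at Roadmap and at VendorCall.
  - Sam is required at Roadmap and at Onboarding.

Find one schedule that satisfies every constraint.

VendorCall=3pm, Kickoff=11am, Onboarding=2pm, Triage=1pm, Roadmap=10am, Retro=12pm

Checking: Roadmap(10am) != Triage(1pm); Kickoff(11am) != VendorCall(3pm); Roadmap(10am) != VendorCall(3pm); Triage(1pm) != Onboarding(2pm); Roadmap(10am) != Onboarding(2pm); Kickoff(11am) != Onboarding(2pm); Roadmap(10am) != Kickoff(11am); Retro(12pm) != Onboarding(2pm); max 1 per hour (cap 1).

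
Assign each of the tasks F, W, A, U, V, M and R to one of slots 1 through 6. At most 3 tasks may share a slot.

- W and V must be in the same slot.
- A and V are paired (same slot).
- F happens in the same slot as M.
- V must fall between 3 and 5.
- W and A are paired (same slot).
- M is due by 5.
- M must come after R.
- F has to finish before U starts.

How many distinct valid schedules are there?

30

Splitting on F: it can be 2 (9), 3 (8), 4 (7), 5 (6). Listing each branch's schedules as (W, A, U, V, M, R):
F=2: (3,3,4,3,2,1) (3,3,5,3,2,1) (3,3,6,3,2,1) (4,4,3,4,2,1) (4,4,5,4,2,1) (4,4,6,4,2,1) (5,5,3,5,2,1) (5,5,4,5,2,1) (5,5,6,5,2,1) — 9.
F=3: (4,4,5,4,3,1) (4,4,5,4,3,2) (4,4,6,4,3,1) (4,4,6,4,3,2) (5,5,4,5,3,1) (5,5,4,5,3,2) (5,5,6,5,3,1) (5,5,6,5,3,2) — 8.
F=4: (3,3,5,3,4,1) (3,3,5,3,4,2) (3,3,6,3,4,1) (3,3,6,3,4,2) (5,5,6,5,4,1) (5,5,6,5,4,2) (5,5,6,5,4,3) — 7.
F=5: (3,3,6,3,5,1) (3,3,6,3,5,2) (3,3,6,3,5,4) (4,4,6,4,5,1) (4,4,6,4,5,2) (4,4,6,4,5,3) — 6.
Summing: 9 + 8 + 7 + 6 = 30.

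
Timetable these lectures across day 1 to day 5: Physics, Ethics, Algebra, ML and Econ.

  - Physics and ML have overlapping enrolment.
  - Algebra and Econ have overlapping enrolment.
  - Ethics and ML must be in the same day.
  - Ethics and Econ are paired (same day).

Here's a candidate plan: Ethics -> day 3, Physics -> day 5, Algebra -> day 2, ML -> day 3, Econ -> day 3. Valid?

Algebra and Econ have overlapping enrolment — holds.
Ethics and Econ are paired (same day) — holds.
Physics and ML have overlapping enrolment — holds.
Ethics and ML must be in the same day — holds.

Yes, all constraints hold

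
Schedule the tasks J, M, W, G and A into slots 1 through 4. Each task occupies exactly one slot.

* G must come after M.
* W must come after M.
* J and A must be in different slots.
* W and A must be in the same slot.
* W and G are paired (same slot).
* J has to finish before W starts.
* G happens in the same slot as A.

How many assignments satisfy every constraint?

14

Splitting on J: it can be 1 (6), 2 (5), 3 (3). Listing each branch's schedules as (M, W, G, A):
J=1: (1,2,2,2) (1,3,3,3) (1,4,4,4) (2,3,3,3) (2,4,4,4) (3,4,4,4) — 6.
J=2: (1,3,3,3) (1,4,4,4) (2,3,3,3) (2,4,4,4) (3,4,4,4) — 5.
J=3: (1,4,4,4) (2,4,4,4) (3,4,4,4) — 3.
Summing: 6 + 5 + 3 = 14.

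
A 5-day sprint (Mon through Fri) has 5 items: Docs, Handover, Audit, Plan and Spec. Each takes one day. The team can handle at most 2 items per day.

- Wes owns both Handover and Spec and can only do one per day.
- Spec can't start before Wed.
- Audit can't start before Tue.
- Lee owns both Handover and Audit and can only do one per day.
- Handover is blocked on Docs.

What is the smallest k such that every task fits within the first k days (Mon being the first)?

3 days

The precedence chain requires at least 2 distinct days.
With at most 2 per day and 5 tasks, at least 3 days are needed.
Spec can't be placed before Wed — that is day 3 counting from Mon — so the schedule must run through at least 3 days.
3 works (last occupied day: Wed): for example Docs=Mon, Handover=Tue, Plan=Mon, Spec=Wed, Audit=Wed.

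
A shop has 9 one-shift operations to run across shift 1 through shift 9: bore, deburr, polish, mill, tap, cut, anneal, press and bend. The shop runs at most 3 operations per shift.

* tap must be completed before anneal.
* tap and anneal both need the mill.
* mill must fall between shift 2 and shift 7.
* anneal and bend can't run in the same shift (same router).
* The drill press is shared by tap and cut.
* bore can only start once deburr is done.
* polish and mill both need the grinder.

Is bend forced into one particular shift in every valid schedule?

bend can be shift 1 (e.g. tap -> shift 1; anneal -> shift 2; mill -> shift 2; bend -> shift 1; polish -> shift 3; cut -> shift 3; press -> shift 3; deburr -> shift 1; bore -> shift 2) or shift 2 (e.g. press -> shift 3, mill -> shift 2, polish -> shift 1, tap -> shift 1, bore -> shift 2, anneal -> shift 3, bend -> shift 2, deburr -> shift 1, cut -> shift 3).

No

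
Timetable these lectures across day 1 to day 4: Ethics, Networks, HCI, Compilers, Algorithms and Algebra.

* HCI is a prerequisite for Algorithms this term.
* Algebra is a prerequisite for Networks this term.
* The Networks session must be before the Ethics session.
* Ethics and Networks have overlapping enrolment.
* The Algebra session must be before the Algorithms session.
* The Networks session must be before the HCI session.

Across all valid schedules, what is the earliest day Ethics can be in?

day 3

Precedence pushes Ethics to at least day 3.
Ethics at day 3 is achievable: Ethics=day 3, HCI=day 3, Algorithms=day 4, Compilers=day 1, Algebra=day 1, Networks=day 2.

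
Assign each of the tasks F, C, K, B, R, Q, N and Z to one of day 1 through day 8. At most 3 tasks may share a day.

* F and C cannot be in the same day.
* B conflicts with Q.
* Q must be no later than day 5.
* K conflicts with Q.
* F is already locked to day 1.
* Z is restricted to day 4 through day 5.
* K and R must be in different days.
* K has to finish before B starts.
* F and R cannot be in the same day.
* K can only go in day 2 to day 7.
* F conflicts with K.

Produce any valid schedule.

C -> day 2; Q -> day 1; B -> day 3; R -> day 3; Z -> day 4; F -> day 1; K -> day 2; N -> day 1

Checking: K(day 2) before B(day 3); K(day 2) != R(day 3); B(day 3) != Q(day 1); K(day 2) != Q(day 1); F(day 1) != C(day 2); F(day 1) != R(day 3); F(day 1) != K(day 2); K=day 2 in [day 2,day 7]; Z=day 4 in [day 4,day 5]; Q=day 1 in [day 1,day 5]; F=day 1 in [day 1,day 1]; max 3 per day (cap 3).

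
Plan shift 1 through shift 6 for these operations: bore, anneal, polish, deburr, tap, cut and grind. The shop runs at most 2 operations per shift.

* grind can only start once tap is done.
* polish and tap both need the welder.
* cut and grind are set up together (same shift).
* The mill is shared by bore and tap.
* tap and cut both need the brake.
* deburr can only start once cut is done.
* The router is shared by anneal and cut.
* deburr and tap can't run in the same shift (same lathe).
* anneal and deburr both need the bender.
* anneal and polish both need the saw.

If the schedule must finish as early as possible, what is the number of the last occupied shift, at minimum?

The precedence chain requires at least 3 distinct shifts.
With at most 2 per shift and 7 operations, at least 4 shifts are needed.
4 works (last occupied shift: shift 4): for example grind in shift 2, polish in shift 4, bore in shift 3, deburr in shift 3, tap in shift 1, anneal in shift 1, cut in shift 2.

shift 4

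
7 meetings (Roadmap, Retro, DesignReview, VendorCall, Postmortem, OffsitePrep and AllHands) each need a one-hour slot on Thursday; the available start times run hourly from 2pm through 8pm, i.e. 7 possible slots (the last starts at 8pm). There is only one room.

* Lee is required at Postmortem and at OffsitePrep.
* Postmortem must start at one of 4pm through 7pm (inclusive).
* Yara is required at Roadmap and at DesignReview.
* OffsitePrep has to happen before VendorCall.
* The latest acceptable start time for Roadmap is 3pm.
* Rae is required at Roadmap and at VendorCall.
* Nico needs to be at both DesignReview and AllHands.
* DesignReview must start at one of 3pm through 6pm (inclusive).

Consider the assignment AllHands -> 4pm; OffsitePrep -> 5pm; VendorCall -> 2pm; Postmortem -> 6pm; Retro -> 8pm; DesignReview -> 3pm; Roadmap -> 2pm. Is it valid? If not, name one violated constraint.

No. There is only one room is not satisfied.

OffsitePrep has to happen before VendorCall — violated.
Lee is required at Postmortem and at OffsitePrep — holds.
The latest acceptable start time for Roadmap is 3pm — holds.
Nico needs to be at both DesignReview and AllHands — holds.
Postmortem must start at one of 4pm through 7pm (inclusive) — holds.
There is only one room — violated.
DesignReview must start at one of 3pm through 6pm (inclusive) — holds.
Rae is required at Roadmap and at VendorCall — violated.
Yara is required at Roadmap and at DesignReview — holds.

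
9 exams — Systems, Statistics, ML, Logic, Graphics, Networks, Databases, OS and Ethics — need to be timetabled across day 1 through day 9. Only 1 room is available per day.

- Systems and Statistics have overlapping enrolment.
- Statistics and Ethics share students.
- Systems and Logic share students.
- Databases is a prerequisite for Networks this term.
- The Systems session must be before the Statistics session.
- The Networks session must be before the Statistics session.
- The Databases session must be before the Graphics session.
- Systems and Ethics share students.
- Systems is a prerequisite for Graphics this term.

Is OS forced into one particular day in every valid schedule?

OS can be day 1 (e.g. Databases in day 3, OS in day 1, Systems in day 2, Ethics in day 9, Logic in day 8, Networks in day 4, ML in day 7, Statistics in day 5, Graphics in day 6) or day 2 (e.g. Logic=day 8; Systems=day 1; Graphics=day 6; Statistics=day 5; Ethics=day 9; Databases=day 3; OS=day 2; ML=day 7; Networks=day 4).

No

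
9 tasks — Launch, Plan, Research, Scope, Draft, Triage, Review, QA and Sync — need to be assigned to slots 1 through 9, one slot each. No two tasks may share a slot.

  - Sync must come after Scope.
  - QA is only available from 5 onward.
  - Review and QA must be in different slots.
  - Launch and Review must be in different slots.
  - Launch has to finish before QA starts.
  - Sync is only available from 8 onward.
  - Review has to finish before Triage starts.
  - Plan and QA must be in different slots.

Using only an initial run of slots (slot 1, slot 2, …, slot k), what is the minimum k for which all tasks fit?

9

The precedence chain requires at least 2 distinct slots.
With at most 1 per slot and 9 tasks, at least 9 slots are needed.
Sync can't be placed before 8, so the schedule must run through at least slot 8.
9 works (last occupied slot: 9): for example Draft=9, Research=7, Sync=8, Launch=1, Scope=2, QA=5, Triage=4, Plan=6, Review=3.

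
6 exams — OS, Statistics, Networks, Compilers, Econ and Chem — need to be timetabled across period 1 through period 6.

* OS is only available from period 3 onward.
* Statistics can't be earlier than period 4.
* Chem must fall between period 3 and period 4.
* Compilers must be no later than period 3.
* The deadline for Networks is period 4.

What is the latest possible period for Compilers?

period 3

Compilers's own window allows nothing later than period 3.
Compilers at period 3 is achievable: OS -> period 3, Compilers -> period 3, Networks -> period 1, Econ -> period 1, Statistics -> period 4, Chem -> period 3.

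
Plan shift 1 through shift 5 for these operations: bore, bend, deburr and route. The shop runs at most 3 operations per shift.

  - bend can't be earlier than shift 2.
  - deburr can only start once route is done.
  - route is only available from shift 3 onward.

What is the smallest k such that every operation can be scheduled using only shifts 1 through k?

4 shifts

The precedence chain requires at least 2 distinct shifts.
With at most 3 per shift and 4 operations, at least 2 shifts are needed.
Propagating the time windows through the other constraints, deburr can't land before shift 4, so the schedule must run through at least shift 4.
4 works (last occupied shift: shift 4): for example route=shift 3; bore=shift 1; bend=shift 2; deburr=shift 4.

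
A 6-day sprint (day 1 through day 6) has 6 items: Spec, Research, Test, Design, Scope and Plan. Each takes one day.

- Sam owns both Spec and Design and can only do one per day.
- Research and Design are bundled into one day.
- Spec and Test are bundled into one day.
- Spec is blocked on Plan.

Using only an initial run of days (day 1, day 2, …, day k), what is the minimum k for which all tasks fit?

The precedence chain requires at least 2 distinct days.
2 works (last occupied day: day 2): for example Scope=day 1, Plan=day 1, Design=day 1, Research=day 1, Test=day 2, Spec=day 2.

2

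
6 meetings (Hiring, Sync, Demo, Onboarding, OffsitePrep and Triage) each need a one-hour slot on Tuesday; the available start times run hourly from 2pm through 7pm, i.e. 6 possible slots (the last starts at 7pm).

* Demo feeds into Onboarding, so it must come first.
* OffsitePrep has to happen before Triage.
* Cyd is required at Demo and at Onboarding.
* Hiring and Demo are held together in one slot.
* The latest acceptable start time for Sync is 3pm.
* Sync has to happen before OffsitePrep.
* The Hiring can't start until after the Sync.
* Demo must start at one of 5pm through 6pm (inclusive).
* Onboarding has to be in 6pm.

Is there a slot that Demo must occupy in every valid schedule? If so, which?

5pm

Demo's window is 5pm–6pm.
Onboarding is fixed at 6pm, and Demo can't share a slot with Onboarding.
So Demo must be 5pm.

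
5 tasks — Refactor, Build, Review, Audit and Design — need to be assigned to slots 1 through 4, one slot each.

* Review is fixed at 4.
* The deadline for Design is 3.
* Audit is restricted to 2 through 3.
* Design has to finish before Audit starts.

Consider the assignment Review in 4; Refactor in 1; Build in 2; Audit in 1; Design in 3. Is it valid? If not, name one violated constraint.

No. Design has to finish before Audit starts is not satisfied.

The deadline for Design is 3 — holds.
Design has to finish before Audit starts — violated.
Audit is restricted to 2 through 3 — violated.
Review is fixed at 4 — holds.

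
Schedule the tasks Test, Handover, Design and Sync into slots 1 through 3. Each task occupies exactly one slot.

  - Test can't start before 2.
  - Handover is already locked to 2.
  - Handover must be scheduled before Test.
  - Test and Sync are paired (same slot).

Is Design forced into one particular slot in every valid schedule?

No

Design can be 1 (e.g. Design=1; Sync=3; Test=3; Handover=2) or 2 (e.g. Design=2, Test=3, Handover=2, Sync=3).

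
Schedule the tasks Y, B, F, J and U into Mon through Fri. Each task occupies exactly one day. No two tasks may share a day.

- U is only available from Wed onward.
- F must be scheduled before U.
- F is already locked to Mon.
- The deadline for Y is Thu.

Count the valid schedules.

14

Splitting on Y: it can be Tue (6), Wed (4), Thu (4). Listing each branch's schedules as (B, F, J, U):
Y=Tue: (Wed,Mon,Thu,Fri) (Wed,Mon,Fri,Thu) (Thu,Mon,Wed,Fri) (Thu,Mon,Fri,Wed) (Fri,Mon,Wed,Thu) (Fri,Mon,Thu,Wed) — 6.
Y=Wed: (Tue,Mon,Thu,Fri) (Tue,Mon,Fri,Thu) (Thu,Mon,Tue,Fri) (Fri,Mon,Tue,Thu) — 4.
Y=Thu: (Tue,Mon,Wed,Fri) (Tue,Mon,Fri,Wed) (Wed,Mon,Tue,Fri) (Fri,Mon,Tue,Wed) — 4.
Summing: 6 + 4 + 4 = 14.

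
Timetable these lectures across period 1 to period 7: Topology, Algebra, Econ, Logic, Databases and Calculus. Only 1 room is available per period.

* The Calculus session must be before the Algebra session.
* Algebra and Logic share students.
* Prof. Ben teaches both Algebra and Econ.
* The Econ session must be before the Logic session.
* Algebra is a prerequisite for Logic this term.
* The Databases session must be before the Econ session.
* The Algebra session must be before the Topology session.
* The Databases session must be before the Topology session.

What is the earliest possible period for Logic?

Precedence pushes Logic to at least period 3.
Logic at period 5 is achievable: Topology=period 6; Databases=period 3; Algebra=period 2; Logic=period 5; Calculus=period 1; Econ=period 4.
Nothing earlier works — the conflict and capacity constraints rule out every period before period 5.

period 5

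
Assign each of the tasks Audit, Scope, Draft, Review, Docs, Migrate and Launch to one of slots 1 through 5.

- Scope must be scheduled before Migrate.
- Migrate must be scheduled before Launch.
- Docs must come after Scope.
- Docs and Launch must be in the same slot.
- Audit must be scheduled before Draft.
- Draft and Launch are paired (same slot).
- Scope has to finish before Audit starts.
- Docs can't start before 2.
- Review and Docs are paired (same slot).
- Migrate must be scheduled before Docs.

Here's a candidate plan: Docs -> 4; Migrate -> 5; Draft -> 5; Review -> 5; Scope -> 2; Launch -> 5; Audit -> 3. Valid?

Migrate must be scheduled before Launch — violated.
Scope must be scheduled before Migrate — holds.
Docs must come after Scope — holds.
Audit must be scheduled before Draft — holds.
Draft and Launch are paired (same slot) — holds.
Docs can't start before 2 — holds.
Docs and Launch must be in the same slot — violated.
Migrate must be scheduled before Docs — violated.
Scope has to finish before Audit starts — holds.
Review and Docs are paired (same slot) — violated.

No — it violates: Migrate must be scheduled before Docs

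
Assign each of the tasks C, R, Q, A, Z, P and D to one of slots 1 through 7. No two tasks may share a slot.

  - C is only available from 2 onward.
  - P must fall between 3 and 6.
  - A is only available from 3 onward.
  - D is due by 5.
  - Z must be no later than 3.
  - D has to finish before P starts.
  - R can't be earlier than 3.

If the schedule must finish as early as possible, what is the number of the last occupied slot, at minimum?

The precedence chain requires at least 2 distinct slots.
With at most 1 per slot and 7 tasks, at least 7 slots are needed.
R can't be placed before 3, so the schedule must run through at least slot 3.
7 works (last occupied slot: 7): for example D=2; A=5; R=4; C=6; P=3; Z=1; Q=7.

7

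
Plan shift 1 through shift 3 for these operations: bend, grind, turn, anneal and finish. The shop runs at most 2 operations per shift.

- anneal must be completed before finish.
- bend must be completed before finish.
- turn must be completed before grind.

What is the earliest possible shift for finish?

Precedence pushes finish to at least shift 2.
finish at shift 2 is achievable: grind -> shift 3, turn -> shift 2, bend -> shift 1, anneal -> shift 1, finish -> shift 2.

shift 2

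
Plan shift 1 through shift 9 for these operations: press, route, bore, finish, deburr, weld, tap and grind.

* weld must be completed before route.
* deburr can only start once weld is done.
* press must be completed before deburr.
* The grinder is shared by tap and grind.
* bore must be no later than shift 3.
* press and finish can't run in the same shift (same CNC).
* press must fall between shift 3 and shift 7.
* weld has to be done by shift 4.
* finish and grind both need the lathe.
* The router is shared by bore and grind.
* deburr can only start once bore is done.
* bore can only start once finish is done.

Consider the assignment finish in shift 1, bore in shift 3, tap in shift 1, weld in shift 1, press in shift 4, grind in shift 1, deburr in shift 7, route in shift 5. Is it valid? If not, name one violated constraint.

finish and grind both need the lathe — violated.
weld must be completed before route — holds.
press and finish can't run in the same shift (same CNC) — holds.
deburr can only start once weld is done — holds.
bore must be no later than shift 3 — holds.
bore can only start once finish is done — holds.
The router is shared by bore and grind — holds.
The grinder is shared by tap and grind — violated.
press must be completed before deburr — holds.
press must fall between shift 3 and shift 7 — holds.
deburr can only start once bore is done — holds.
weld has to be done by shift 4 — holds.

No. finish and grind both need the lathe is not satisfied.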